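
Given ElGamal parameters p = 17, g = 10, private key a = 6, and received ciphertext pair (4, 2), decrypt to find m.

Shared mask s = c₁^a mod p = 4^6 mod 17.
4^1 ≡ 4 (mod 17)
4^2 = (4^1)^2 ≡ 4^2 = 16 ≡ 16 (mod 17)
4^4 = (4^2)^2 ≡ 16^2 = 256 ≡ 1 (mod 17)
4^6 = 4^4 · 4^2 ≡ 1 · 16 ≡ 16 (mod 17).
So s = 16; s⁻¹ ≡ 16 (mod 17).
m = c₂ · s⁻¹ mod 17 = 2 · 16 mod 17 = 15.

15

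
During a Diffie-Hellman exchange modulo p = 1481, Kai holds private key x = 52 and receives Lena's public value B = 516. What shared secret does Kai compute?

795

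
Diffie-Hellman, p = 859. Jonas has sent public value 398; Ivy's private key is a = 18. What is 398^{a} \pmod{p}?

Shared key K = 398^18 mod 859.
398^1 ≡ 398 (mod 859)
398^2 = (398^1)^2 ≡ 398^2 = 158404 ≡ 348 (mod 859)
398^4 = (398^2)^2 ≡ 348^2 = 121104 ≡ 844 (mod 859)
398^8 = (398^4)^2 ≡ 844^2 = 712336 ≡ 225 (mod 859)
398^16 = (398^8)^2 ≡ 225^2 = 50625 ≡ 803 (mod 859)
398^18 = 398^16 · 398^2 ≡ 803 · 348 ≡ 269 (mod 859).

269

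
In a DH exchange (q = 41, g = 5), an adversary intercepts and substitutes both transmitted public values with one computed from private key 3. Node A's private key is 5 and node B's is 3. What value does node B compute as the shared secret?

Node B receives an adversary's public value M = 5^3 mod 41 instead of the honest one.
5^1 ≡ 5 (mod 41)
5^2 = (5^1)^2 ≡ 5^2 = 25 ≡ 25 (mod 41)
5^3 = 5^2 · 5^1 ≡ 25 · 5 ≡ 2 (mod 41).
So M = 2. Node B computes K = M^3 mod 41.
2^1 ≡ 2 (mod 41)
2^2 = (2^1)^2 ≡ 2^2 = 4 ≡ 4 (mod 41)
2^3 = 2^2 · 2^1 ≡ 4 · 2 ≡ 8 (mod 41).

8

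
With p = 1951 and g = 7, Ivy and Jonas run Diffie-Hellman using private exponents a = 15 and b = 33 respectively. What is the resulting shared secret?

Jonas sends B = g^b mod p = 7^33 mod 1951.
7^1 ≡ 7 (mod 1951)
7^2 = (7^1)^2 ≡ 7^2 = 49 ≡ 49 (mod 1951)
7^4 = (7^2)^2 ≡ 49^2 = 2401 ≡ 450 (mod 1951)
7^8 = (7^4)^2 ≡ 450^2 = 202500 ≡ 1547 (mod 1951)
7^16 = (7^8)^2 ≡ 1547^2 = 2393209 ≡ 1283 (mod 1951)
7^32 = (7^16)^2 ≡ 1283^2 = 1646089 ≡ 1396 (mod 1951)
7^33 = 7^32 · 7^1 ≡ 1396 · 7 ≡ 17 (mod 1951).
So B = 17. Ivy then computes K = B^a mod p = 17^15 mod 1951.
17^1 ≡ 17 (mod 1951)
17^2 = (17^1)^2 ≡ 17^2 = 289 ≡ 289 (mod 1951)
17^4 = (17^2)^2 ≡ 289^2 = 83521 ≡ 1579 (mod 1951)
17^8 = (17^4)^2 ≡ 1579^2 = 2493241 ≡ 1814 (mod 1951)
17^15 = 17^8 · 17^4 · 17^2 · 17^1 ≡ 1814 · 1579 · 289 · 17 ≡ 645 (mod 1951).

645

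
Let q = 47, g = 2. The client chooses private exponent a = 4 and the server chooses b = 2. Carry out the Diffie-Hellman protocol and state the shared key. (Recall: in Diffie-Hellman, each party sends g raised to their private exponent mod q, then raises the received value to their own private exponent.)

The server sends B = g^b mod q = 2^2 mod 47.
2^1 ≡ 2 (mod 47)
2^2 = (2^1)^2 ≡ 2^2 = 4 ≡ 4 (mod 47)
So B = 4. The client then computes K = B^a mod q = 4^4 mod 47.
4^1 ≡ 4 (mod 47)
4^2 = (4^1)^2 ≡ 4^2 = 16 ≡ 16 (mod 47)
4^4 = (4^2)^2 ≡ 16^2 = 256 ≡ 21 (mod 47)

21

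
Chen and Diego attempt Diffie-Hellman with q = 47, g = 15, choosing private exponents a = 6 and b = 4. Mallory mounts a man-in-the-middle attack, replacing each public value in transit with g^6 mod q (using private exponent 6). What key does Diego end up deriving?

Diego receives Mallory's public value M = 15^6 mod 47 instead of the honest one.
15^1 ≡ 15 (mod 47)
15^2 = (15^1)^2 ≡ 15^2 = 225 ≡ 37 (mod 47)
15^4 = (15^2)^2 ≡ 37^2 = 1369 ≡ 6 (mod 47)
15^6 = 15^4 · 15^2 ≡ 6 · 37 ≡ 34 (mod 47).
So M = 34. Diego computes K = M^4 mod 47.
34^1 ≡ 34 (mod 47)
34^2 = (34^1)^2 ≡ 34^2 = 1156 ≡ 28 (mod 47)
34^4 = (34^2)^2 ≡ 28^2 = 784 ≡ 32 (mod 47)

32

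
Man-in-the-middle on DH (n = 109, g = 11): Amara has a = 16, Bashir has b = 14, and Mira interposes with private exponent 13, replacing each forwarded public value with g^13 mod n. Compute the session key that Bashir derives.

102

Bashir receives Mira's public value M = 11^13 mod 109 instead of the honest one.
11^1 ≡ 11 (mod 109)
11^2 = (11^1)^2 ≡ 11^2 = 121 ≡ 12 (mod 109)
11^4 = (11^2)^2 ≡ 12^2 = 144 ≡ 35 (mod 109)
11^8 = (11^4)^2 ≡ 35^2 = 1225 ≡ 26 (mod 109)
11^13 = 11^8 · 11^4 · 11^1 ≡ 26 · 35 · 11 ≡ 91 (mod 109).
So M = 91. Bashir computes K = M^14 mod 109.
91^1 ≡ 91 (mod 109)
91^2 = (91^1)^2 ≡ 91^2 = 8281 ≡ 106 (mod 109)
91^4 = (91^2)^2 ≡ 106^2 = 11236 ≡ 9 (mod 109)
91^8 = (91^4)^2 ≡ 9^2 = 81 ≡ 81 (mod 109)
91^14 = 91^8 · 91^4 · 91^2 ≡ 81 · 9 · 106 ≡ 102 (mod 109).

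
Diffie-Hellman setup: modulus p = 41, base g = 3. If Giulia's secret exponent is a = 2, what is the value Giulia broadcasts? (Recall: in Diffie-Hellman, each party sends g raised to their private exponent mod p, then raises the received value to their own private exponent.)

Public value = 3^2 mod 41.
3^1 ≡ 3 (mod 41)
3^2 = (3^1)^2 ≡ 3^2 = 9 ≡ 9 (mod 41)

9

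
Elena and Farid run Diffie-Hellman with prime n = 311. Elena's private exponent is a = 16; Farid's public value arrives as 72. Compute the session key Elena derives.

Shared key K = 72^16 mod 311.
72^1 ≡ 72 (mod 311)
72^2 = (72^1)^2 ≡ 72^2 = 5184 ≡ 208 (mod 311)
72^4 = (72^2)^2 ≡ 208^2 = 43264 ≡ 35 (mod 311)
72^8 = (72^4)^2 ≡ 35^2 = 1225 ≡ 292 (mod 311)
72^16 = (72^8)^2 ≡ 292^2 = 85264 ≡ 50 (mod 311)

50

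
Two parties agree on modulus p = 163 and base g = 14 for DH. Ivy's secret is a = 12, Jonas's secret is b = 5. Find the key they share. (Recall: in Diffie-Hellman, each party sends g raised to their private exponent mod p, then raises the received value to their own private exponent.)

Jonas sends B = g^b mod p = 14^5 mod 163.
14^1 ≡ 14 (mod 163)
14^2 = (14^1)^2 ≡ 14^2 = 196 ≡ 33 (mod 163)
14^4 = (14^2)^2 ≡ 33^2 = 1089 ≡ 111 (mod 163)
14^5 = 14^4 · 14^1 ≡ 111 · 14 ≡ 87 (mod 163).
So B = 87. Ivy then computes K = B^a mod p = 87^12 mod 163.
87^1 ≡ 87 (mod 163)
87^2 = (87^1)^2 ≡ 87^2 = 7569 ≡ 71 (mod 163)
87^4 = (87^2)^2 ≡ 71^2 = 5041 ≡ 151 (mod 163)
87^8 = (87^4)^2 ≡ 151^2 = 22801 ≡ 144 (mod 163)
87^12 = 87^8 · 87^4 ≡ 144 · 151 ≡ 65 (mod 163).

65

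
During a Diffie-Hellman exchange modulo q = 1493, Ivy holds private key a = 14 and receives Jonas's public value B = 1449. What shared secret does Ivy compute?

Shared key K = 1449^14 mod 1493.
1449^1 ≡ 1449 (mod 1493)
1449^2 = (1449^1)^2 ≡ 1449^2 = 2099601 ≡ 443 (mod 1493)
1449^4 = (1449^2)^2 ≡ 443^2 = 196249 ≡ 666 (mod 1493)
1449^8 = (1449^4)^2 ≡ 666^2 = 443556 ≡ 135 (mod 1493)
1449^14 = 1449^8 · 1449^4 · 1449^2 ≡ 135 · 666 · 443 ≡ 1369 (mod 1493).

1369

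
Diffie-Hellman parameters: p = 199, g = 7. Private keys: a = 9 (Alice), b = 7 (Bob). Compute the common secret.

Bob sends B = g^b mod p = 7^7 mod 199.
7^1 ≡ 7 (mod 199)
7^2 = (7^1)^2 ≡ 7^2 = 49 ≡ 49 (mod 199)
7^4 = (7^2)^2 ≡ 49^2 = 2401 ≡ 13 (mod 199)
7^7 = 7^4 · 7^2 · 7^1 ≡ 13 · 49 · 7 ≡ 81 (mod 199).
So B = 81. Alice then computes K = B^a mod p = 81^9 mod 199.
81^1 ≡ 81 (mod 199)
81^2 = (81^1)^2 ≡ 81^2 = 6561 ≡ 193 (mod 199)
81^4 = (81^2)^2 ≡ 193^2 = 37249 ≡ 36 (mod 199)
81^8 = (81^4)^2 ≡ 36^2 = 1296 ≡ 102 (mod 199)
81^9 = 81^8 · 81^1 ≡ 102 · 81 ≡ 103 (mod 199).

103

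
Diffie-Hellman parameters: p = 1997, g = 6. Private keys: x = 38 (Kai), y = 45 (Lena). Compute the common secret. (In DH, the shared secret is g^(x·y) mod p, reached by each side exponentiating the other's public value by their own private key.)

Lena sends B = g^y mod p = 6^45 mod 1997.
6^1 ≡ 6 (mod 1997)
6^2 = (6^1)^2 ≡ 6^2 = 36 ≡ 36 (mod 1997)
6^4 = (6^2)^2 ≡ 36^2 = 1296 ≡ 1296 (mod 1997)
6^8 = (6^4)^2 ≡ 1296^2 = 1679616 ≡ 139 (mod 1997)
6^16 = (6^8)^2 ≡ 139^2 = 19321 ≡ 1348 (mod 1997)
6^32 = (6^16)^2 ≡ 1348^2 = 1817104 ≡ 1831 (mod 1997)
6^45 = 6^32 · 6^8 · 6^4 · 6^1 ≡ 1831 · 139 · 1296 · 6 ≡ 1035 (mod 1997).
So B = 1035. Kai then computes K = B^x mod p = 1035^38 mod 1997.
1035^1 ≡ 1035 (mod 1997)
1035^2 = (1035^1)^2 ≡ 1035^2 = 1071225 ≡ 833 (mod 1997)
1035^4 = (1035^2)^2 ≡ 833^2 = 693889 ≡ 930 (mod 1997)
1035^8 = (1035^4)^2 ≡ 930^2 = 864900 ≡ 199 (mod 1997)
1035^16 = (1035^8)^2 ≡ 199^2 = 39601 ≡ 1658 (mod 1997)
1035^32 = (1035^16)^2 ≡ 1658^2 = 2748964 ≡ 1092 (mod 1997)
1035^38 = 1035^32 · 1035^4 · 1035^2 ≡ 1092 · 930 · 833 ≡ 328 (mod 1997).

328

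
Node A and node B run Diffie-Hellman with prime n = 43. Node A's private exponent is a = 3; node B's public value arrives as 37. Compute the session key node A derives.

42

Shared key K = 37^3 mod 43.
37^1 ≡ 37 (mod 43)
37^2 = (37^1)^2 ≡ 37^2 = 1369 ≡ 36 (mod 43)
37^3 = 37^2 · 37^1 ≡ 36 · 37 ≡ 42 (mod 43).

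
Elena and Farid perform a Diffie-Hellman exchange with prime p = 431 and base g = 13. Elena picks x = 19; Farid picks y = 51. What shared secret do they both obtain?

Elena sends A = g^x mod p = 13^19 mod 431.
13^1 ≡ 13 (mod 431)
13^2 = (13^1)^2 ≡ 13^2 = 169 ≡ 169 (mod 431)
13^4 = (13^2)^2 ≡ 169^2 = 28561 ≡ 115 (mod 431)
13^8 = (13^4)^2 ≡ 115^2 = 13225 ≡ 295 (mod 431)
13^16 = (13^8)^2 ≡ 295^2 = 87025 ≡ 394 (mod 431)
13^19 = 13^16 · 13^2 · 13^1 ≡ 394 · 169 · 13 ≡ 170 (mod 431).
So A = 170. Farid then computes K = A^y mod p = 170^51 mod 431.
170^1 ≡ 170 (mod 431)
170^2 = (170^1)^2 ≡ 170^2 = 28900 ≡ 23 (mod 431)
170^4 = (170^2)^2 ≡ 23^2 = 529 ≡ 98 (mod 431)
170^8 = (170^4)^2 ≡ 98^2 = 9604 ≡ 122 (mod 431)
170^16 = (170^8)^2 ≡ 122^2 = 14884 ≡ 230 (mod 431)
170^32 = (170^16)^2 ≡ 230^2 = 52900 ≡ 318 (mod 431)
170^51 = 170^32 · 170^16 · 170^2 · 170^1 ≡ 318 · 230 · 23 · 170 ≡ 280 (mod 431).

280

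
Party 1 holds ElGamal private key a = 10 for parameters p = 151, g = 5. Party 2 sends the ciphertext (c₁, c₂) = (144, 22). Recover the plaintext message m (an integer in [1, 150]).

11

Shared mask s = c₁^a mod p = 144^10 mod 151.
144^1 ≡ 144 (mod 151)
144^2 = (144^1)^2 ≡ 144^2 = 20736 ≡ 49 (mod 151)
144^4 = (144^2)^2 ≡ 49^2 = 2401 ≡ 136 (mod 151)
144^8 = (144^4)^2 ≡ 136^2 = 18496 ≡ 74 (mod 151)
144^10 = 144^8 · 144^2 ≡ 74 · 49 ≡ 2 (mod 151).
So s = 2; s⁻¹ ≡ 76 (mod 151).
m = c₂ · s⁻¹ mod 151 = 22 · 76 mod 151 = 11.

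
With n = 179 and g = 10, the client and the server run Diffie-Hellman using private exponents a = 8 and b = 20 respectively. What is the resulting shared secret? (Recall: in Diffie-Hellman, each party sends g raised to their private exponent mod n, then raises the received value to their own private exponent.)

68

The client sends A = g^a mod n = 10^8 mod 179.
10^1 ≡ 10 (mod 179)
10^2 = (10^1)^2 ≡ 10^2 = 100 ≡ 100 (mod 179)
10^4 = (10^2)^2 ≡ 100^2 = 10000 ≡ 155 (mod 179)
10^8 = (10^4)^2 ≡ 155^2 = 24025 ≡ 39 (mod 179)
So A = 39. The server then computes K = A^b mod n = 39^20 mod 179.
39^1 ≡ 39 (mod 179)
39^2 = (39^1)^2 ≡ 39^2 = 1521 ≡ 89 (mod 179)
39^4 = (39^2)^2 ≡ 89^2 = 7921 ≡ 45 (mod 179)
39^8 = (39^4)^2 ≡ 45^2 = 2025 ≡ 56 (mod 179)
39^16 = (39^8)^2 ≡ 56^2 = 3136 ≡ 93 (mod 179)
39^20 = 39^16 · 39^4 ≡ 93 · 45 ≡ 68 (mod 179).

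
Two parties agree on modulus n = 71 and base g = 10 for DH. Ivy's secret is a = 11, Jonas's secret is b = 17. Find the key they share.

18

Jonas sends B = g^b mod n = 10^17 mod 71.
10^1 ≡ 10 (mod 71)
10^2 = (10^1)^2 ≡ 10^2 = 100 ≡ 29 (mod 71)
10^4 = (10^2)^2 ≡ 29^2 = 841 ≡ 60 (mod 71)
10^8 = (10^4)^2 ≡ 60^2 = 3600 ≡ 50 (mod 71)
10^16 = (10^8)^2 ≡ 50^2 = 2500 ≡ 15 (mod 71)
10^17 = 10^16 · 10^1 ≡ 15 · 10 ≡ 8 (mod 71).
So B = 8. Ivy then computes K = B^a mod n = 8^11 mod 71.
8^1 ≡ 8 (mod 71)
8^2 = (8^1)^2 ≡ 8^2 = 64 ≡ 64 (mod 71)
8^4 = (8^2)^2 ≡ 64^2 = 4096 ≡ 49 (mod 71)
8^8 = (8^4)^2 ≡ 49^2 = 2401 ≡ 58 (mod 71)
8^11 = 8^8 · 8^2 · 8^1 ≡ 58 · 64 · 8 ≡ 18 (mod 71).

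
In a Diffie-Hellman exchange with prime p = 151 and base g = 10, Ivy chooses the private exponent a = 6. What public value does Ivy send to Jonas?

78

Public value = 10^6 (mod 151).
10^1 ≡ 10 (mod 151)
10^2 = (10^1)^2 ≡ 10^2 = 100 ≡ 100 (mod 151)
10^4 = (10^2)^2 ≡ 100^2 = 10000 ≡ 34 (mod 151)
10^6 = 10^4 · 10^2 ≡ 34 · 100 ≡ 78 (mod 151).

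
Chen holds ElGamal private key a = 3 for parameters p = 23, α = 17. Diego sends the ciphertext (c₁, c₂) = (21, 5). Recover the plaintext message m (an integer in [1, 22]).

8

Shared mask s = c₁^a mod p = 21^3 mod 23.
21^1 ≡ 21 (mod 23)
21^2 = (21^1)^2 ≡ 21^2 = 441 ≡ 4 (mod 23)
21^3 = 21^2 · 21^1 ≡ 4 · 21 ≡ 15 (mod 23).
So s = 15; s⁻¹ ≡ 20 (mod 23).
m = c₂ · s⁻¹ mod 23 = 5 · 20 mod 23 = 8.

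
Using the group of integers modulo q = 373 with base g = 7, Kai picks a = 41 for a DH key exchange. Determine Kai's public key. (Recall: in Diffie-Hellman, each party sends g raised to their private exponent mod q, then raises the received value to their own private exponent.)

262

Public value = 7^41 (mod 373).
7^1 ≡ 7 (mod 373)
7^2 = (7^1)^2 ≡ 7^2 = 49 ≡ 49 (mod 373)
7^4 = (7^2)^2 ≡ 49^2 = 2401 ≡ 163 (mod 373)
7^8 = (7^4)^2 ≡ 163^2 = 26569 ≡ 86 (mod 373)
7^16 = (7^8)^2 ≡ 86^2 = 7396 ≡ 309 (mod 373)
7^32 = (7^16)^2 ≡ 309^2 = 95481 ≡ 366 (mod 373)
7^41 = 7^32 · 7^8 · 7^1 ≡ 366 · 86 · 7 ≡ 262 (mod 373).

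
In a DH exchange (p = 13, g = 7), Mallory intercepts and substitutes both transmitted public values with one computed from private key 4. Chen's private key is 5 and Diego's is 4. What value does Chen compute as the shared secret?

3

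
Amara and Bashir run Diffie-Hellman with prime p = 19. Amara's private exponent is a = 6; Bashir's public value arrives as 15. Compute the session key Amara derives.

11

Shared key K = 15^6 mod 19.
15^1 ≡ 15 (mod 19)
15^2 = (15^1)^2 ≡ 15^2 = 225 ≡ 16 (mod 19)
15^4 = (15^2)^2 ≡ 16^2 = 256 ≡ 9 (mod 19)
15^6 = 15^4 · 15^2 ≡ 9 · 16 ≡ 11 (mod 19).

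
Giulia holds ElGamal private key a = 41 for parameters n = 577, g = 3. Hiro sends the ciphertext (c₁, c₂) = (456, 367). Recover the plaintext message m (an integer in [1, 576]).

524

Shared mask s = c₁^a mod n = 456^41 mod 577.
456^1 ≡ 456 (mod 577)
456^2 = (456^1)^2 ≡ 456^2 = 207936 ≡ 216 (mod 577)
456^4 = (456^2)^2 ≡ 216^2 = 46656 ≡ 496 (mod 577)
456^8 = (456^4)^2 ≡ 496^2 = 246016 ≡ 214 (mod 577)
456^16 = (456^8)^2 ≡ 214^2 = 45796 ≡ 213 (mod 577)
456^32 = (456^16)^2 ≡ 213^2 = 45369 ≡ 363 (mod 577)
456^41 = 456^32 · 456^8 · 456^1 ≡ 363 · 214 · 456 ≡ 385 (mod 577).
So s = 385; s⁻¹ ≡ 3 (mod 577).
m = c₂ · s⁻¹ mod 577 = 367 · 3 mod 577 = 524.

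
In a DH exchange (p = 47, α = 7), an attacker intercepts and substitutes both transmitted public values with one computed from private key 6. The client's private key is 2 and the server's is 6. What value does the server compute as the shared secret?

25

The server receives an attacker's public value M = 7^6 mod 47 instead of the honest one.
7^1 ≡ 7 (mod 47)
7^2 = (7^1)^2 ≡ 7^2 = 49 ≡ 2 (mod 47)
7^4 = (7^2)^2 ≡ 2^2 = 4 ≡ 4 (mod 47)
7^6 = 7^4 · 7^2 ≡ 4 · 2 ≡ 8 (mod 47).
So M = 8. The server computes K = M^6 mod 47.
8^1 ≡ 8 (mod 47)
8^2 = (8^1)^2 ≡ 8^2 = 64 ≡ 17 (mod 47)
8^4 = (8^2)^2 ≡ 17^2 = 289 ≡ 7 (mod 47)
8^6 = 8^4 · 8^2 ≡ 7 · 17 ≡ 25 (mod 47).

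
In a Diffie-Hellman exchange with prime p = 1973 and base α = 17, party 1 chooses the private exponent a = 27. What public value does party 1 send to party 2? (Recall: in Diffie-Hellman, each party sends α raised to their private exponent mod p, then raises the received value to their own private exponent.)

Public value = 17^27 (mod 1973).
17^1 ≡ 17 (mod 1973)
17^2 = (17^1)^2 ≡ 17^2 = 289 ≡ 289 (mod 1973)
17^4 = (17^2)^2 ≡ 289^2 = 83521 ≡ 655 (mod 1973)
17^8 = (17^4)^2 ≡ 655^2 = 429025 ≡ 884 (mod 1973)
17^16 = (17^8)^2 ≡ 884^2 = 781456 ≡ 148 (mod 1973)
17^27 = 17^16 · 17^8 · 17^2 · 17^1 ≡ 148 · 884 · 289 · 17 ≡ 1838 (mod 1973).

1838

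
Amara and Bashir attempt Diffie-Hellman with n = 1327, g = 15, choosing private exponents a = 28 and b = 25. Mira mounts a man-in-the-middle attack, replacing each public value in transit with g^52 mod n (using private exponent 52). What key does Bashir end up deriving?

319

Bashir receives Mira's public value M = 15^52 mod 1327 instead of the honest one.
15^1 ≡ 15 (mod 1327)
15^2 = (15^1)^2 ≡ 15^2 = 225 ≡ 225 (mod 1327)
15^4 = (15^2)^2 ≡ 225^2 = 50625 ≡ 199 (mod 1327)
15^8 = (15^4)^2 ≡ 199^2 = 39601 ≡ 1118 (mod 1327)
15^16 = (15^8)^2 ≡ 1118^2 = 1249924 ≡ 1217 (mod 1327)
15^32 = (15^16)^2 ≡ 1217^2 = 1481089 ≡ 157 (mod 1327)
15^52 = 15^32 · 15^16 · 15^4 ≡ 157 · 1217 · 199 ≡ 200 (mod 1327).
So M = 200. Bashir computes K = M^25 mod 1327.
200^1 ≡ 200 (mod 1327)
200^2 = (200^1)^2 ≡ 200^2 = 40000 ≡ 190 (mod 1327)
200^4 = (200^2)^2 ≡ 190^2 = 36100 ≡ 271 (mod 1327)
200^8 = (200^4)^2 ≡ 271^2 = 73441 ≡ 456 (mod 1327)
200^16 = (200^8)^2 ≡ 456^2 = 207936 ≡ 924 (mod 1327)
200^25 = 200^16 · 200^8 · 200^1 ≡ 924 · 456 · 200 ≡ 319 (mod 1327).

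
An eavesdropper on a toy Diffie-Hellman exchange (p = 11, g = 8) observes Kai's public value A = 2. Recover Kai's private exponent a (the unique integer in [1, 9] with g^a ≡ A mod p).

Try successive powers of 8 modulo 11:
8^1 ≡ 8
8^2 ≡ 9
8^3 ≡ 6
8^4 ≡ 4
8^5 ≡ 10
8^6 ≡ 3
8^7 ≡ 2
Found: a = 7.

7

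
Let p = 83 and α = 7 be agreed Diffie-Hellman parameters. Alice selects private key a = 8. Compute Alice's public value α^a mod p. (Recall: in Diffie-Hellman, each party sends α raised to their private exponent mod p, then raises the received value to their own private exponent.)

36

Public value = 7^8 mod 83.
7^1 ≡ 7 (mod 83)
7^2 = (7^1)^2 ≡ 7^2 = 49 ≡ 49 (mod 83)
7^4 = (7^2)^2 ≡ 49^2 = 2401 ≡ 77 (mod 83)
7^8 = (7^4)^2 ≡ 77^2 = 5929 ≡ 36 (mod 83)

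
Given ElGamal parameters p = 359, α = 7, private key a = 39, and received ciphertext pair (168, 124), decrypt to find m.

Shared mask s = c₁^a mod p = 168^39 mod 359.
168^1 ≡ 168 (mod 359)
168^2 = (168^1)^2 ≡ 168^2 = 28224 ≡ 222 (mod 359)
168^4 = (168^2)^2 ≡ 222^2 = 49284 ≡ 101 (mod 359)
168^8 = (168^4)^2 ≡ 101^2 = 10201 ≡ 149 (mod 359)
168^16 = (168^8)^2 ≡ 149^2 = 22201 ≡ 302 (mod 359)
168^32 = (168^16)^2 ≡ 302^2 = 91204 ≡ 18 (mod 359)
168^39 = 168^32 · 168^4 · 168^2 · 168^1 ≡ 18 · 101 · 222 · 168 ≡ 157 (mod 359).
So s = 157; s⁻¹ ≡ 343 (mod 359).
m = c₂ · s⁻¹ mod 359 = 124 · 343 mod 359 = 170.

170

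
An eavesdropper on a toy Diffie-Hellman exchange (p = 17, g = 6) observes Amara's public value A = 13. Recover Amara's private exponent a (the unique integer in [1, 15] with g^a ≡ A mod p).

12

Try successive powers of 6 modulo 17:
6^1 ≡ 6
6^2 ≡ 2
6^3 ≡ 12
6^4 ≡ 4
6^5 ≡ 7
6^6 ≡ 8
6^7 ≡ 14
6^8 ≡ 16
6^9 ≡ 11
6^10 ≡ 15
6^11 ≡ 5
6^12 ≡ 13
Found: a = 12.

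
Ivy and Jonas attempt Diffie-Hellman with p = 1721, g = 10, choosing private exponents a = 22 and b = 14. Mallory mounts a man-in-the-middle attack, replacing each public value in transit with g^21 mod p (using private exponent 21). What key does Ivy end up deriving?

Ivy receives Mallory's public value M = 10^21 mod 1721 instead of the honest one.
10^1 ≡ 10 (mod 1721)
10^2 = (10^1)^2 ≡ 10^2 = 100 ≡ 100 (mod 1721)
10^4 = (10^2)^2 ≡ 100^2 = 10000 ≡ 1395 (mod 1721)
10^8 = (10^4)^2 ≡ 1395^2 = 1946025 ≡ 1295 (mod 1721)
10^16 = (10^8)^2 ≡ 1295^2 = 1677025 ≡ 771 (mod 1721)
10^21 = 10^16 · 10^4 · 10^1 ≡ 771 · 1395 · 10 ≡ 921 (mod 1721).
So M = 921. Ivy computes K = M^22 mod 1721.
921^1 ≡ 921 (mod 1721)
921^2 = (921^1)^2 ≡ 921^2 = 848241 ≡ 1509 (mod 1721)
921^4 = (921^2)^2 ≡ 1509^2 = 2277081 ≡ 198 (mod 1721)
921^8 = (921^4)^2 ≡ 198^2 = 39204 ≡ 1342 (mod 1721)
921^16 = (921^8)^2 ≡ 1342^2 = 1800964 ≡ 798 (mod 1721)
921^22 = 921^16 · 921^4 · 921^2 ≡ 798 · 198 · 1509 ≡ 696 (mod 1721).

696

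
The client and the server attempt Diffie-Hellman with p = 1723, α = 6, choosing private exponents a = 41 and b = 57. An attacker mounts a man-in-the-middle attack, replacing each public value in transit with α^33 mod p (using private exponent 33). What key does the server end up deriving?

The server receives an attacker's public value M = 6^33 mod 1723 instead of the honest one.
6^1 ≡ 6 (mod 1723)
6^2 = (6^1)^2 ≡ 6^2 = 36 ≡ 36 (mod 1723)
6^4 = (6^2)^2 ≡ 36^2 = 1296 ≡ 1296 (mod 1723)
6^8 = (6^4)^2 ≡ 1296^2 = 1679616 ≡ 1414 (mod 1723)
6^16 = (6^8)^2 ≡ 1414^2 = 1999396 ≡ 716 (mod 1723)
6^32 = (6^16)^2 ≡ 716^2 = 512656 ≡ 925 (mod 1723)
6^33 = 6^32 · 6^1 ≡ 925 · 6 ≡ 381 (mod 1723).
So M = 381. The server computes K = M^57 mod 1723.
381^1 ≡ 381 (mod 1723)
381^2 = (381^1)^2 ≡ 381^2 = 145161 ≡ 429 (mod 1723)
381^4 = (381^2)^2 ≡ 429^2 = 184041 ≡ 1403 (mod 1723)
381^8 = (381^4)^2 ≡ 1403^2 = 1968409 ≡ 743 (mod 1723)
381^16 = (381^8)^2 ≡ 743^2 = 552049 ≡ 689 (mod 1723)
381^32 = (381^16)^2 ≡ 689^2 = 474721 ≡ 896 (mod 1723)
381^57 = 381^32 · 381^16 · 381^8 · 381^1 ≡ 896 · 689 · 743 · 381 ≡ 437 (mod 1723).

437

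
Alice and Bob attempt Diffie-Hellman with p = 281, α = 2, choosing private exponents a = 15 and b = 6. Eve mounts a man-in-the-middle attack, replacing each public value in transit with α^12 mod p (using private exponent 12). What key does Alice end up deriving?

249

Alice receives Eve's public value M = 2^12 mod 281 instead of the honest one.
2^1 ≡ 2 (mod 281)
2^2 = (2^1)^2 ≡ 2^2 = 4 ≡ 4 (mod 281)
2^4 = (2^2)^2 ≡ 4^2 = 16 ≡ 16 (mod 281)
2^8 = (2^4)^2 ≡ 16^2 = 256 ≡ 256 (mod 281)
2^12 = 2^8 · 2^4 ≡ 256 · 16 ≡ 162 (mod 281).
So M = 162. Alice computes K = M^15 mod 281.
162^1 ≡ 162 (mod 281)
162^2 = (162^1)^2 ≡ 162^2 = 26244 ≡ 111 (mod 281)
162^4 = (162^2)^2 ≡ 111^2 = 12321 ≡ 238 (mod 281)
162^8 = (162^4)^2 ≡ 238^2 = 56644 ≡ 163 (mod 281)
162^15 = 162^8 · 162^4 · 162^2 · 162^1 ≡ 163 · 238 · 111 · 162 ≡ 249 (mod 281).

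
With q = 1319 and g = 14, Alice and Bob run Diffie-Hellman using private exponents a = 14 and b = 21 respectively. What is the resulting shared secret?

880

Alice sends A = g^a mod q = 14^14 mod 1319.
14^1 ≡ 14 (mod 1319)
14^2 = (14^1)^2 ≡ 14^2 = 196 ≡ 196 (mod 1319)
14^4 = (14^2)^2 ≡ 196^2 = 38416 ≡ 165 (mod 1319)
14^8 = (14^4)^2 ≡ 165^2 = 27225 ≡ 845 (mod 1319)
14^14 = 14^8 · 14^4 · 14^2 ≡ 845 · 165 · 196 ≡ 258 (mod 1319).
So A = 258. Bob then computes K = A^b mod q = 258^21 mod 1319.
258^1 ≡ 258 (mod 1319)
258^2 = (258^1)^2 ≡ 258^2 = 66564 ≡ 614 (mod 1319)
258^4 = (258^2)^2 ≡ 614^2 = 376996 ≡ 1081 (mod 1319)
258^8 = (258^4)^2 ≡ 1081^2 = 1168561 ≡ 1246 (mod 1319)
258^16 = (258^8)^2 ≡ 1246^2 = 1552516 ≡ 53 (mod 1319)
258^21 = 258^16 · 258^4 · 258^1 ≡ 53 · 1081 · 258 ≡ 880 (mod 1319).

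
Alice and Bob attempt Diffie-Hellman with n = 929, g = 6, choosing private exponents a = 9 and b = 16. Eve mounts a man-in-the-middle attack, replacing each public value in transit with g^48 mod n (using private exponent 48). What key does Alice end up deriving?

582

Alice receives Eve's public value M = 6^48 mod 929 instead of the honest one.
6^1 ≡ 6 (mod 929)
6^2 = (6^1)^2 ≡ 6^2 = 36 ≡ 36 (mod 929)
6^4 = (6^2)^2 ≡ 36^2 = 1296 ≡ 367 (mod 929)
6^8 = (6^4)^2 ≡ 367^2 = 134689 ≡ 913 (mod 929)
6^16 = (6^8)^2 ≡ 913^2 = 833569 ≡ 256 (mod 929)
6^32 = (6^16)^2 ≡ 256^2 = 65536 ≡ 506 (mod 929)
6^48 = 6^32 · 6^16 ≡ 506 · 256 ≡ 405 (mod 929).
So M = 405. Alice computes K = M^9 mod 929.
405^1 ≡ 405 (mod 929)
405^2 = (405^1)^2 ≡ 405^2 = 164025 ≡ 521 (mod 929)
405^4 = (405^2)^2 ≡ 521^2 = 271441 ≡ 173 (mod 929)
405^8 = (405^4)^2 ≡ 173^2 = 29929 ≡ 201 (mod 929)
405^9 = 405^8 · 405^1 ≡ 201 · 405 ≡ 582 (mod 929).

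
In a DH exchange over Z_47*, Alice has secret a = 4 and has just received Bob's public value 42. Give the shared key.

Shared key K = 42^4 mod 47.
42^1 ≡ 42 (mod 47)
42^2 = (42^1)^2 ≡ 42^2 = 1764 ≡ 25 (mod 47)
42^4 = (42^2)^2 ≡ 25^2 = 625 ≡ 14 (mod 47)

14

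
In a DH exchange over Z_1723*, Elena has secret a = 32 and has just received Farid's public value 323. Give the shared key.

Shared key K = 323^32 mod 1723.
323^1 ≡ 323 (mod 1723)
323^2 = (323^1)^2 ≡ 323^2 = 104329 ≡ 949 (mod 1723)
323^4 = (323^2)^2 ≡ 949^2 = 900601 ≡ 1195 (mod 1723)
323^8 = (323^4)^2 ≡ 1195^2 = 1428025 ≡ 1381 (mod 1723)
323^16 = (323^8)^2 ≡ 1381^2 = 1907161 ≡ 1523 (mod 1723)
323^32 = (323^16)^2 ≡ 1523^2 = 2319529 ≡ 371 (mod 1723)

371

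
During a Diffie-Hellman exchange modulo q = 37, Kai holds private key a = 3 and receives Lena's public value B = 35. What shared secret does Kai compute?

29

Shared key K = 35^3 mod 37.
35^1 ≡ 35 (mod 37)
35^2 = (35^1)^2 ≡ 35^2 = 1225 ≡ 4 (mod 37)
35^3 = 35^2 · 35^1 ≡ 4 · 35 ≡ 29 (mod 37).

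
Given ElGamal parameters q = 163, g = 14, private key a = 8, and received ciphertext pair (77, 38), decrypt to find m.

146

Shared mask s = c₁^a mod q = 77^8 mod 163.
77^1 ≡ 77 (mod 163)
77^2 = (77^1)^2 ≡ 77^2 = 5929 ≡ 61 (mod 163)
77^4 = (77^2)^2 ≡ 61^2 = 3721 ≡ 135 (mod 163)
77^8 = (77^4)^2 ≡ 135^2 = 18225 ≡ 132 (mod 163)
So s = 132; s⁻¹ ≡ 21 (mod 163).
m = c₂ · s⁻¹ mod 163 = 38 · 21 mod 163 = 146.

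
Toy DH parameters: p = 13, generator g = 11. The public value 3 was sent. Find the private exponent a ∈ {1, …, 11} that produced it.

4

Try successive powers of 11 modulo 13:
11^1 ≡ 11
11^2 ≡ 4
11^3 ≡ 5
11^4 ≡ 3
Found: a = 4.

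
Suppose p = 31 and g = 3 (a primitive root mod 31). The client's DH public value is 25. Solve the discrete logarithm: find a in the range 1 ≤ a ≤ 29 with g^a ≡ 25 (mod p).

10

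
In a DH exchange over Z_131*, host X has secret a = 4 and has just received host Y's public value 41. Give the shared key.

91

Shared key K = 41^4 mod 131.
41^1 ≡ 41 (mod 131)
41^2 = (41^1)^2 ≡ 41^2 = 1681 ≡ 109 (mod 131)
41^4 = (41^2)^2 ≡ 109^2 = 11881 ≡ 91 (mod 131)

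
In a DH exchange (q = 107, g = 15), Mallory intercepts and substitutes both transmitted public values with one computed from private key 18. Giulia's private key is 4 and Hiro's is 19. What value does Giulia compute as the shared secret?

Giulia receives Mallory's public value M = 15^18 mod 107 instead of the honest one.
15^1 ≡ 15 (mod 107)
15^2 = (15^1)^2 ≡ 15^2 = 225 ≡ 11 (mod 107)
15^4 = (15^2)^2 ≡ 11^2 = 121 ≡ 14 (mod 107)
15^8 = (15^4)^2 ≡ 14^2 = 196 ≡ 89 (mod 107)
15^16 = (15^8)^2 ≡ 89^2 = 7921 ≡ 3 (mod 107)
15^18 = 15^16 · 15^2 ≡ 3 · 11 ≡ 33 (mod 107).
So M = 33. Giulia computes K = M^4 mod 107.
33^1 ≡ 33 (mod 107)
33^2 = (33^1)^2 ≡ 33^2 = 1089 ≡ 19 (mod 107)
33^4 = (33^2)^2 ≡ 19^2 = 361 ≡ 40 (mod 107)

40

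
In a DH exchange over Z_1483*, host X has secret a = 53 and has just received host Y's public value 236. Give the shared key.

Shared key K = 236^53 mod 1483.
236^1 ≡ 236 (mod 1483)
236^2 = (236^1)^2 ≡ 236^2 = 55696 ≡ 825 (mod 1483)
236^4 = (236^2)^2 ≡ 825^2 = 680625 ≡ 1411 (mod 1483)
236^8 = (236^4)^2 ≡ 1411^2 = 1990921 ≡ 735 (mod 1483)
236^16 = (236^8)^2 ≡ 735^2 = 540225 ≡ 413 (mod 1483)
236^32 = (236^16)^2 ≡ 413^2 = 170569 ≡ 24 (mod 1483)
236^53 = 236^32 · 236^16 · 236^4 · 236^1 ≡ 24 · 413 · 1411 · 236 ≡ 1089 (mod 1483).

1089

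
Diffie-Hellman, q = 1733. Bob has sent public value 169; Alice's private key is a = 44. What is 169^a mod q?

252

Shared key K = 169^44 mod 1733.
169^1 ≡ 169 (mod 1733)
169^2 = (169^1)^2 ≡ 169^2 = 28561 ≡ 833 (mod 1733)
169^4 = (169^2)^2 ≡ 833^2 = 693889 ≡ 689 (mod 1733)
169^8 = (169^4)^2 ≡ 689^2 = 474721 ≡ 1612 (mod 1733)
169^16 = (169^8)^2 ≡ 1612^2 = 2598544 ≡ 777 (mod 1733)
169^32 = (169^16)^2 ≡ 777^2 = 603729 ≡ 645 (mod 1733)
169^44 = 169^32 · 169^8 · 169^4 ≡ 645 · 1612 · 689 ≡ 252 (mod 1733).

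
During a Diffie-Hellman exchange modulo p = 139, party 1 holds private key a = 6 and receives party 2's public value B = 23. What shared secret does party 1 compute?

Shared key K = 23^6 mod 139.
23^1 ≡ 23 (mod 139)
23^2 = (23^1)^2 ≡ 23^2 = 529 ≡ 112 (mod 139)
23^4 = (23^2)^2 ≡ 112^2 = 12544 ≡ 34 (mod 139)
23^6 = 23^4 · 23^2 ≡ 34 · 112 ≡ 55 (mod 139).

55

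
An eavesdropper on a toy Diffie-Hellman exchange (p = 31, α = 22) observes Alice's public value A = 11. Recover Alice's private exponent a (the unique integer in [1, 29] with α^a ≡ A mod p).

19

Try successive powers of 22 modulo 31:
22^1 ≡ 22
22^2 ≡ 19
22^3 ≡ 15
22^4 ≡ 20
22^5 ≡ 6
22^6 ≡ 8
22^7 ≡ 21
22^8 ≡ 28
22^9 ≡ 27
22^10 ≡ 5
22^11 ≡ 17
22^12 ≡ 2
22^13 ≡ 13
22^14 ≡ 7
22^15 ≡ 30
22^16 ≡ 9
22^17 ≡ 12
22^18 ≡ 16
22^19 ≡ 11
Found: a = 19.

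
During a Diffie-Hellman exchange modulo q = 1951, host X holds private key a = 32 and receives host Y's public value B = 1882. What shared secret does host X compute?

1266

Shared key K = 1882^32 mod 1951.
1882^1 ≡ 1882 (mod 1951)
1882^2 = (1882^1)^2 ≡ 1882^2 = 3541924 ≡ 859 (mod 1951)
1882^4 = (1882^2)^2 ≡ 859^2 = 737881 ≡ 403 (mod 1951)
1882^8 = (1882^4)^2 ≡ 403^2 = 162409 ≡ 476 (mod 1951)
1882^16 = (1882^8)^2 ≡ 476^2 = 226576 ≡ 260 (mod 1951)
1882^32 = (1882^16)^2 ≡ 260^2 = 67600 ≡ 1266 (mod 1951)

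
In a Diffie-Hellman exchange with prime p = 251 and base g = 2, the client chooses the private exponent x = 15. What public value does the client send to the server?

138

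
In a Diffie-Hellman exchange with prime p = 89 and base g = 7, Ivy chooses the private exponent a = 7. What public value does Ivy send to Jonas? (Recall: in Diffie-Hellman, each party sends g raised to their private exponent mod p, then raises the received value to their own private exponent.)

Public value = 7^7 mod 89.
7^1 ≡ 7 (mod 89)
7^2 = (7^1)^2 ≡ 7^2 = 49 ≡ 49 (mod 89)
7^4 = (7^2)^2 ≡ 49^2 = 2401 ≡ 87 (mod 89)
7^7 = 7^4 · 7^2 · 7^1 ≡ 87 · 49 · 7 ≡ 26 (mod 89).

26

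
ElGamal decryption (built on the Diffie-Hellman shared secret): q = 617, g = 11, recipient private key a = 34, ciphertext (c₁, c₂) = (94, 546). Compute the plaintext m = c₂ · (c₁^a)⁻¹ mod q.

Shared mask s = c₁^a mod q = 94^34 mod 617.
94^1 ≡ 94 (mod 617)
94^2 = (94^1)^2 ≡ 94^2 = 8836 ≡ 198 (mod 617)
94^4 = (94^2)^2 ≡ 198^2 = 39204 ≡ 333 (mod 617)
94^8 = (94^4)^2 ≡ 333^2 = 110889 ≡ 446 (mod 617)
94^16 = (94^8)^2 ≡ 446^2 = 198916 ≡ 242 (mod 617)
94^32 = (94^16)^2 ≡ 242^2 = 58564 ≡ 566 (mod 617)
94^34 = 94^32 · 94^2 ≡ 566 · 198 ≡ 391 (mod 617).
So s = 391; s⁻¹ ≡ 445 (mod 617).
m = c₂ · s⁻¹ mod 617 = 546 · 445 mod 617 = 489.

489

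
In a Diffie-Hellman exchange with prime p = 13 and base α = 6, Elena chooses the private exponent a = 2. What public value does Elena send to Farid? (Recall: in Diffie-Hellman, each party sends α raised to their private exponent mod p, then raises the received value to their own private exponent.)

Public value = 6^2 mod 13.
6^1 ≡ 6 (mod 13)
6^2 = (6^1)^2 ≡ 6^2 = 36 ≡ 10 (mod 13)

10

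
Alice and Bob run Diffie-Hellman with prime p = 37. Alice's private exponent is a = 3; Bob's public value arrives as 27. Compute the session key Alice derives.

Shared key K = 27^3 mod 37.
27^1 ≡ 27 (mod 37)
27^2 = (27^1)^2 ≡ 27^2 = 729 ≡ 26 (mod 37)
27^3 = 27^2 · 27^1 ≡ 26 · 27 ≡ 36 (mod 37).

36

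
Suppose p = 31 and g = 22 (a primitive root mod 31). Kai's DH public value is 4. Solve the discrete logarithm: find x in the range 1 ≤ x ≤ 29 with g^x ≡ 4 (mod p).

24

Try successive powers of 22 modulo 31:
22^1 ≡ 22
22^2 ≡ 19
22^3 ≡ 15
22^4 ≡ 20
22^5 ≡ 6
22^6 ≡ 8
22^7 ≡ 21
22^8 ≡ 28
22^9 ≡ 27
22^10 ≡ 5
22^11 ≡ 17
22^12 ≡ 2
22^13 ≡ 13
22^14 ≡ 7
22^15 ≡ 30
22^16 ≡ 9
22^17 ≡ 12
22^18 ≡ 16
22^19 ≡ 11
22^20 ≡ 25
22^21 ≡ 23
22^22 ≡ 10
22^23 ≡ 3
22^24 ≡ 4
Found: x = 24.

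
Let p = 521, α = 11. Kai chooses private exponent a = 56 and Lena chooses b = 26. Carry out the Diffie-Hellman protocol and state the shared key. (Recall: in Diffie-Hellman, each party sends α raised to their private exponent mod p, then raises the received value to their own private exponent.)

104

Lena sends B = α^b mod p = 11^26 mod 521.
11^1 ≡ 11 (mod 521)
11^2 = (11^1)^2 ≡ 11^2 = 121 ≡ 121 (mod 521)
11^4 = (11^2)^2 ≡ 121^2 = 14641 ≡ 53 (mod 521)
11^8 = (11^4)^2 ≡ 53^2 = 2809 ≡ 204 (mod 521)
11^16 = (11^8)^2 ≡ 204^2 = 41616 ≡ 457 (mod 521)
11^26 = 11^16 · 11^8 · 11^2 ≡ 457 · 204 · 121 ≡ 417 (mod 521).
So B = 417. Kai then computes K = B^a mod p = 417^56 mod 521.
417^1 ≡ 417 (mod 521)
417^2 = (417^1)^2 ≡ 417^2 = 173889 ≡ 396 (mod 521)
417^4 = (417^2)^2 ≡ 396^2 = 156816 ≡ 516 (mod 521)
417^8 = (417^4)^2 ≡ 516^2 = 266256 ≡ 25 (mod 521)
417^16 = (417^8)^2 ≡ 25^2 = 625 ≡ 104 (mod 521)
417^32 = (417^16)^2 ≡ 104^2 = 10816 ≡ 396 (mod 521)
417^56 = 417^32 · 417^16 · 417^8 ≡ 396 · 104 · 25 ≡ 104 (mod 521).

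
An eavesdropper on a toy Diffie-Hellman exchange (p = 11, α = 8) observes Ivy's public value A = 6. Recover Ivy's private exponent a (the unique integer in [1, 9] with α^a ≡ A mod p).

3

Try successive powers of 8 modulo 11:
8^1 ≡ 8
8^2 ≡ 9
8^3 ≡ 6
Found: a = 3.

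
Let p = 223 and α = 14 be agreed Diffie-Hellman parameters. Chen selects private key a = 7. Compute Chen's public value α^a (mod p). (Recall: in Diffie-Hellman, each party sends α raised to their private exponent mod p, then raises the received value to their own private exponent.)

66

Public value = 14^7 (mod 223).
14^1 ≡ 14 (mod 223)
14^2 = (14^1)^2 ≡ 14^2 = 196 ≡ 196 (mod 223)
14^4 = (14^2)^2 ≡ 196^2 = 38416 ≡ 60 (mod 223)
14^7 = 14^4 · 14^2 · 14^1 ≡ 60 · 196 · 14 ≡ 66 (mod 223).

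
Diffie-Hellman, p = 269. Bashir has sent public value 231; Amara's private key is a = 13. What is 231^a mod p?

225

Shared key K = 231^13 mod 269.
231^1 ≡ 231 (mod 269)
231^2 = (231^1)^2 ≡ 231^2 = 53361 ≡ 99 (mod 269)
231^4 = (231^2)^2 ≡ 99^2 = 9801 ≡ 117 (mod 269)
231^8 = (231^4)^2 ≡ 117^2 = 13689 ≡ 239 (mod 269)
231^13 = 231^8 · 231^4 · 231^1 ≡ 239 · 117 · 231 ≡ 225 (mod 269).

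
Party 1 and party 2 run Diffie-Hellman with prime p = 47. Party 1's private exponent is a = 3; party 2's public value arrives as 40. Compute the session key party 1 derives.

Shared key K = 40^3 mod 47.
40^1 ≡ 40 (mod 47)
40^2 = (40^1)^2 ≡ 40^2 = 1600 ≡ 2 (mod 47)
40^3 = 40^2 · 40^1 ≡ 2 · 40 ≡ 33 (mod 47).

33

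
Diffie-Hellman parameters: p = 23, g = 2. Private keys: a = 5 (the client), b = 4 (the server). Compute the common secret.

6

The server sends B = g^b mod p = 2^4 mod 23.
2^1 ≡ 2 (mod 23)
2^2 = (2^1)^2 ≡ 2^2 = 4 ≡ 4 (mod 23)
2^4 = (2^2)^2 ≡ 4^2 = 16 ≡ 16 (mod 23)
So B = 16. The client then computes K = B^a mod p = 16^5 mod 23.
16^1 ≡ 16 (mod 23)
16^2 = (16^1)^2 ≡ 16^2 = 256 ≡ 3 (mod 23)
16^4 = (16^2)^2 ≡ 3^2 = 9 ≡ 9 (mod 23)
16^5 = 16^4 · 16^1 ≡ 9 · 16 ≡ 6 (mod 23).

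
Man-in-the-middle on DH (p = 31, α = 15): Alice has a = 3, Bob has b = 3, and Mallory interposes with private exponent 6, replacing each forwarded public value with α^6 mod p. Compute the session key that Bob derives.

4

Bob receives Mallory's public value M = 15^6 mod 31 instead of the honest one.
15^1 ≡ 15 (mod 31)
15^2 = (15^1)^2 ≡ 15^2 = 225 ≡ 8 (mod 31)
15^4 = (15^2)^2 ≡ 8^2 = 64 ≡ 2 (mod 31)
15^6 = 15^4 · 15^2 ≡ 2 · 8 ≡ 16 (mod 31).
So M = 16. Bob computes K = M^3 mod 31.
16^1 ≡ 16 (mod 31)
16^2 = (16^1)^2 ≡ 16^2 = 256 ≡ 8 (mod 31)
16^3 = 16^2 · 16^1 ≡ 8 · 16 ≡ 4 (mod 31).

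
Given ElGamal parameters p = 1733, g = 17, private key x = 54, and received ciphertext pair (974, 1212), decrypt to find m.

Shared mask s = c₁^x mod p = 974^54 mod 1733.
974^1 ≡ 974 (mod 1733)
974^2 = (974^1)^2 ≡ 974^2 = 948676 ≡ 725 (mod 1733)
974^4 = (974^2)^2 ≡ 725^2 = 525625 ≡ 526 (mod 1733)
974^8 = (974^4)^2 ≡ 526^2 = 276676 ≡ 1129 (mod 1733)
974^16 = (974^8)^2 ≡ 1129^2 = 1274641 ≡ 886 (mod 1733)
974^32 = (974^16)^2 ≡ 886^2 = 784996 ≡ 1680 (mod 1733)
974^54 = 974^32 · 974^16 · 974^4 · 974^2 ≡ 1680 · 886 · 526 · 725 ≡ 567 (mod 1733).
So s = 567; s⁻¹ ≡ 379 (mod 1733).
m = c₂ · s⁻¹ mod 1733 = 1212 · 379 mod 1733 = 103.

103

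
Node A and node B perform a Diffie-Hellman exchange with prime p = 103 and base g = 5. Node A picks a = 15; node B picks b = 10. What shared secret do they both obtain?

14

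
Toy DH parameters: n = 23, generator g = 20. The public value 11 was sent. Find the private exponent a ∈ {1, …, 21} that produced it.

Try successive powers of 20 modulo 23:
20^1 ≡ 20
20^2 ≡ 9
20^3 ≡ 19
20^4 ≡ 12
20^5 ≡ 10
20^6 ≡ 16
20^7 ≡ 21
20^8 ≡ 6
20^9 ≡ 5
20^10 ≡ 8
20^11 ≡ 22
20^12 ≡ 3
20^13 ≡ 14
20^14 ≡ 4
20^15 ≡ 11
Found: a = 15.

15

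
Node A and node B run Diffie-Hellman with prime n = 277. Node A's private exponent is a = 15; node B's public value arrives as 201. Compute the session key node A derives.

155

Shared key K = 201^15 mod 277.
201^1 ≡ 201 (mod 277)
201^2 = (201^1)^2 ≡ 201^2 = 40401 ≡ 236 (mod 277)
201^4 = (201^2)^2 ≡ 236^2 = 55696 ≡ 19 (mod 277)
201^8 = (201^4)^2 ≡ 19^2 = 361 ≡ 84 (mod 277)
201^15 = 201^8 · 201^4 · 201^2 · 201^1 ≡ 84 · 19 · 236 · 201 ≡ 155 (mod 277).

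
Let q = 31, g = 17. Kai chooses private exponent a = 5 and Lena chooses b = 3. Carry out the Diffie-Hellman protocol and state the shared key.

30

Lena sends B = g^b mod q = 17^3 mod 31.
17^1 ≡ 17 (mod 31)
17^2 = (17^1)^2 ≡ 17^2 = 289 ≡ 10 (mod 31)
17^3 = 17^2 · 17^1 ≡ 10 · 17 ≡ 15 (mod 31).
So B = 15. Kai then computes K = B^a mod q = 15^5 mod 31.
15^1 ≡ 15 (mod 31)
15^2 = (15^1)^2 ≡ 15^2 = 225 ≡ 8 (mod 31)
15^4 = (15^2)^2 ≡ 8^2 = 64 ≡ 2 (mod 31)
15^5 = 15^4 · 15^1 ≡ 2 · 15 ≡ 30 (mod 31).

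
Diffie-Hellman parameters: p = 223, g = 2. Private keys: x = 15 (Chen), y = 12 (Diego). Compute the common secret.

Diego sends B = g^y mod p = 2^12 mod 223.
2^1 ≡ 2 (mod 223)
2^2 = (2^1)^2 ≡ 2^2 = 4 ≡ 4 (mod 223)
2^4 = (2^2)^2 ≡ 4^2 = 16 ≡ 16 (mod 223)
2^8 = (2^4)^2 ≡ 16^2 = 256 ≡ 33 (mod 223)
2^12 = 2^8 · 2^4 ≡ 33 · 16 ≡ 82 (mod 223).
So B = 82. Chen then computes K = B^x mod p = 82^15 mod 223.
82^1 ≡ 82 (mod 223)
82^2 = (82^1)^2 ≡ 82^2 = 6724 ≡ 34 (mod 223)
82^4 = (82^2)^2 ≡ 34^2 = 1156 ≡ 41 (mod 223)
82^8 = (82^4)^2 ≡ 41^2 = 1681 ≡ 120 (mod 223)
82^15 = 82^8 · 82^4 · 82^2 · 82^1 ≡ 120 · 41 · 34 · 82 ≡ 7 (mod 223).

7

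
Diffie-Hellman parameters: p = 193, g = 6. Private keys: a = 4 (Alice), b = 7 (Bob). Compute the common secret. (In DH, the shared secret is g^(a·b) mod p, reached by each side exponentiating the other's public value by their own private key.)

Bob sends B = g^b mod p = 6^7 mod 193.
6^1 ≡ 6 (mod 193)
6^2 = (6^1)^2 ≡ 6^2 = 36 ≡ 36 (mod 193)
6^4 = (6^2)^2 ≡ 36^2 = 1296 ≡ 138 (mod 193)
6^7 = 6^4 · 6^2 · 6^1 ≡ 138 · 36 · 6 ≡ 86 (mod 193).
So B = 86. Alice then computes K = B^a mod p = 86^4 mod 193.
86^1 ≡ 86 (mod 193)
86^2 = (86^1)^2 ≡ 86^2 = 7396 ≡ 62 (mod 193)
86^4 = (86^2)^2 ≡ 62^2 = 3844 ≡ 177 (mod 193)

177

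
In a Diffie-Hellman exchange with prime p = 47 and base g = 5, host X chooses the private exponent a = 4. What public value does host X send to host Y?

Public value = 5^4 (mod 47).
5^1 ≡ 5 (mod 47)
5^2 = (5^1)^2 ≡ 5^2 = 25 ≡ 25 (mod 47)
5^4 = (5^2)^2 ≡ 25^2 = 625 ≡ 14 (mod 47)

14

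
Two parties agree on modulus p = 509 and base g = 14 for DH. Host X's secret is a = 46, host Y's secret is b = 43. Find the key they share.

293

Host X sends A = g^a mod p = 14^46 mod 509.
14^1 ≡ 14 (mod 509)
14^2 = (14^1)^2 ≡ 14^2 = 196 ≡ 196 (mod 509)
14^4 = (14^2)^2 ≡ 196^2 = 38416 ≡ 241 (mod 509)
14^8 = (14^4)^2 ≡ 241^2 = 58081 ≡ 55 (mod 509)
14^16 = (14^8)^2 ≡ 55^2 = 3025 ≡ 480 (mod 509)
14^32 = (14^16)^2 ≡ 480^2 = 230400 ≡ 332 (mod 509)
14^46 = 14^32 · 14^8 · 14^4 · 14^2 ≡ 332 · 55 · 241 · 196 ≡ 356 (mod 509).
So A = 356. Host Y then computes K = A^b mod p = 356^43 mod 509.
356^1 ≡ 356 (mod 509)
356^2 = (356^1)^2 ≡ 356^2 = 126736 ≡ 504 (mod 509)
356^4 = (356^2)^2 ≡ 504^2 = 254016 ≡ 25 (mod 509)
356^8 = (356^4)^2 ≡ 25^2 = 625 ≡ 116 (mod 509)
356^16 = (356^8)^2 ≡ 116^2 = 13456 ≡ 222 (mod 509)
356^32 = (356^16)^2 ≡ 222^2 = 49284 ≡ 420 (mod 509)
356^43 = 356^32 · 356^8 · 356^2 · 356^1 ≡ 420 · 116 · 504 · 356 ≡ 293 (mod 509).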